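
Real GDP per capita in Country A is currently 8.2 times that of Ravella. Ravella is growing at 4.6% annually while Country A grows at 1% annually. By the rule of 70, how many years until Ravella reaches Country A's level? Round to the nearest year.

What matters is the difference: 3.6 pp.
Rule of 70 on the gap: the ratio halves every 70/3.6 ≈ 19.44 years.
An 8.2 times gap takes log₂(8.2) ≈ 3.04 halvings to close: 3.04 × 19.44 ≈ 59 years.

≈ 59 years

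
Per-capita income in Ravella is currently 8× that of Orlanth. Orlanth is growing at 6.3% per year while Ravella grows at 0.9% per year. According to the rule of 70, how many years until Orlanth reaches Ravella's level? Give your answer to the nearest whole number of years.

≈ 39 years

Orlanth gains on Ravella at 6.3% − 0.9% = 5.4 points a year.
At that relative rate the gap halves every 70/5.4 ≈ 12.96 years.
An 8× gap closes after 3 halvings: 3 × 12.96 ≈ 39 years.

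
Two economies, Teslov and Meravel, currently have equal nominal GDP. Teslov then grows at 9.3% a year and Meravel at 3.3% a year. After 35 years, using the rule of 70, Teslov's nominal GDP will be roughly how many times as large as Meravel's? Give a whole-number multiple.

Teslov pulls ahead at 6 pp per year, so the ratio doubles every 70/6 ≈ 11.67 years.
In 35 years that's 3.00 doublings: 2^3.00 ≈ 8.

roughly 8 times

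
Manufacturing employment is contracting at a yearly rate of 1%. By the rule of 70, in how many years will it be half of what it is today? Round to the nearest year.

about 70 years

The rule works in reverse for decay: 70/1 ≈ 70.00 years to halve.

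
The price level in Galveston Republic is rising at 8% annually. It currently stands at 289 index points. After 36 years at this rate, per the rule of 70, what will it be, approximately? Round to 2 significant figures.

Doubling time ≈ 70/8 = 8.75 years.
36 years is 36/8.75 ≈ 4.11 doublings, a factor of 2^4.11 ≈ 17.27.
289 × 17.27 ≈ 5000 index points.

around 5000 index points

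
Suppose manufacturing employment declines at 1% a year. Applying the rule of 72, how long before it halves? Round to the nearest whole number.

Falling at 1%, it halves about every 72/1 = 72.00 years.

approximately 72 years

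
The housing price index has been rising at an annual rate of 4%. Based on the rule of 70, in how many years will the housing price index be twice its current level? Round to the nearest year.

18 years

At 4%, doubling takes about 70/4 = 17.50 years.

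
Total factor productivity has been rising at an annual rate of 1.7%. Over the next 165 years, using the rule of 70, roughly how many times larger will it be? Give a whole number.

16 times

At 1.7% one doubling takes ≈ 41.18 years; 165 years is 4 of them, so ×16.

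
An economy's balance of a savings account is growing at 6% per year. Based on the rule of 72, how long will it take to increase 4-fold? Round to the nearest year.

One doubling takes 72/6 = 12.00 years.
4× is 2 doublings, so 2 × 12.00 ≈ 24 years.

about 24 years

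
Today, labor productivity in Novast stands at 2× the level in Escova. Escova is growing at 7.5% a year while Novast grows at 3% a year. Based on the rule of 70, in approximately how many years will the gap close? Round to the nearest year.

What matters is the difference: 4.5 pp.
Rule of 70 on the gap: the ratio halves every 70/4.5 ≈ 15.56 years.
A 2× gap closes after 1 halving: 1 × 15.56 ≈ 16 years.

≈ 16 years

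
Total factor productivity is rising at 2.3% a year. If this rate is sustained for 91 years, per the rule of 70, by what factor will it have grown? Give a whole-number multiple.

Doubling time ≈ 70/2.3 = 30.43 years.
91/30.43 ≈ 3 doublings, so about 2^3 = 8×.

about 8 times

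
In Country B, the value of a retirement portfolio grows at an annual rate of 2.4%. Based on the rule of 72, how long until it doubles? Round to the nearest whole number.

about 30 years

At 2.4%, doubling takes about 72/2.4 = 30.00 years.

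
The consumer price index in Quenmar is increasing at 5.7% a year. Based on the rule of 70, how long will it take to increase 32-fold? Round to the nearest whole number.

Doubling time ≈ 70/5.7 = 12.28 years.
32 = 2^5, so 5 doublings → 61 years.

61 years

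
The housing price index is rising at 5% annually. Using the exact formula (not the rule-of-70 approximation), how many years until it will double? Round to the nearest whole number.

t = ln(2) / ln(1 + 0.05) = 0.6931 / 0.048790 ≈ 14.21.
≈ 14 years.

14 years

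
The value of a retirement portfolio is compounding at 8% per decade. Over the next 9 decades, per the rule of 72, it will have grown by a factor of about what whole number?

roughly 2 times

At 8% one doubling takes ≈ 9.00 decades; 9 decades is 1 of them, so ×2.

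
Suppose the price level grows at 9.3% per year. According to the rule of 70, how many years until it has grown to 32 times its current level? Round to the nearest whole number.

At 9.3% it doubles every 70/9.3 ≈ 7.53 years.
32× is 5 doublings, so 5 × 7.53 ≈ 38 years.

38 years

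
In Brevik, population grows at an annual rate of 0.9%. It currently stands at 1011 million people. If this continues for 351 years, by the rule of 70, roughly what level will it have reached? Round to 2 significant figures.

It doubles every 70/0.9 ≈ 77.78 years, so 351 years is 4.51 doublings.
2^4.51 ≈ 22.78; 1011 × 22.78 ≈ 23000 million people.

≈ 23000 million people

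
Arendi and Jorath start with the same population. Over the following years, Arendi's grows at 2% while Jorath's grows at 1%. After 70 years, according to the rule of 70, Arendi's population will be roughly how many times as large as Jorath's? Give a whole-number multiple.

Arendi pulls ahead at 1 pp per year, so the ratio doubles every 70/1 ≈ 70.00 years.
In 70 years that's 1.00 doublings: 2^1.00 ≈ 2.

2 times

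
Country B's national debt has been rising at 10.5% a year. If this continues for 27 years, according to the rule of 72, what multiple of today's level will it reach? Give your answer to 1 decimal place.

15.3 times

Doubles every ≈ 6.86 years (72/10.5).
27 years is 3.94 doublings; 2^3.94 ≈ 15.3×.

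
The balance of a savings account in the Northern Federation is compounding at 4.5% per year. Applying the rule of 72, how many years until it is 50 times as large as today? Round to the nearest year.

One doubling takes 72/4.5 = 16.00 years.
50× is log₂ 50 ≈ 5.64 doublings, so ≈ 5.64 × 16.00 = 90 years.

approximately 90 years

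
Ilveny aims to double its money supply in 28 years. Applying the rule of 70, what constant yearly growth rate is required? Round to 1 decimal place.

around 2.5%

70 / 28 ≈ 2.50, so about 2.5% per year.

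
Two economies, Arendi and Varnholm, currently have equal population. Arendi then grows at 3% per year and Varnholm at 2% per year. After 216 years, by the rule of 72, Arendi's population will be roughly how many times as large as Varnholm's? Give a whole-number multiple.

Only the 1-point difference matters.
72/1 ≈ 72.00 years per doubling of the ratio; 216 years gives 3.00 doublings, so ≈ 8×.

around 8 times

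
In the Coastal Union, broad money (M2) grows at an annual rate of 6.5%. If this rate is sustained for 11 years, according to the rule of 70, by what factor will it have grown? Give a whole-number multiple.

At 6.5% one doubling takes ≈ 10.77 years; 11 years is 1 of them, so ×2.

2 times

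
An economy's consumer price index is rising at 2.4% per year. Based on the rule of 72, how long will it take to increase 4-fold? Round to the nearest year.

about 60 years

At 2.4% it doubles every 72/2.4 ≈ 30.00 years.
4 = 2^2, so 2 doublings → 60 years.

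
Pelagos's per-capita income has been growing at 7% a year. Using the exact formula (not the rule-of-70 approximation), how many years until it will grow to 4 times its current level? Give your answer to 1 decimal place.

20.5 years

t = ln(4) / ln(1 + 0.07) = 1.3863 / 0.067659 ≈ 20.49.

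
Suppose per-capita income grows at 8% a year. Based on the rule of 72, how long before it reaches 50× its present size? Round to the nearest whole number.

around 51 years

Doubling time ≈ 72/8 = 9.00 years.
50× is log₂ 50 ≈ 5.64 doublings, so ≈ 5.64 × 9.00 = 51 years.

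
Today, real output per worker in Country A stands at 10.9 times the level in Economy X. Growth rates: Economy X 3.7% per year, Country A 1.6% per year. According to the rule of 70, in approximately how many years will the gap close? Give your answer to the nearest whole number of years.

≈ 115 years

Economy X gains on Country A at 3.7% − 1.6% = 2.1 points a year.
At that relative rate the gap halves every 70/2.1 ≈ 33.33 years.
A 10.9 times gap takes log₂(10.9) ≈ 3.45 halvings to close: 3.45 × 33.33 ≈ 115 years.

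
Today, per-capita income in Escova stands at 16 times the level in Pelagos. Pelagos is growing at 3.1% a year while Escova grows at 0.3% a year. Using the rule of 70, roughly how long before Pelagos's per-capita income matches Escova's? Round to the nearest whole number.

≈ 100 years

Pelagos gains on Escova at 3.1% − 0.3% = 2.8 points a year.
At that relative rate the gap halves every 70/2.8 ≈ 25.00 years.
A 16 times gap closes after 4 halvings: 4 × 25.00 ≈ 100 years.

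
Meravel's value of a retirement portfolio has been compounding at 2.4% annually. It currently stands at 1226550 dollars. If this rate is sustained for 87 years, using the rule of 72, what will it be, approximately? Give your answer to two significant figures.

Doubling time ≈ 72/2.4 = 30.00 years.
87 years is 87/30.00 ≈ 2.90 doublings, a factor of 2^2.90 ≈ 7.46.
1226550 × 7.46 ≈ 9200000 dollars.

≈ 9200000 dollars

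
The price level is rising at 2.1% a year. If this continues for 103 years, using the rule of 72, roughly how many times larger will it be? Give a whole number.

approximately 8 times

At 2.1% one doubling takes ≈ 34.29 years; 103 years is 3 of them, so ×8.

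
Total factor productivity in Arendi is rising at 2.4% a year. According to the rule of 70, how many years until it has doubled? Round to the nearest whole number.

roughly 29 years

70/2.4 ≈ 29.17, so it doubles roughly every 29 years.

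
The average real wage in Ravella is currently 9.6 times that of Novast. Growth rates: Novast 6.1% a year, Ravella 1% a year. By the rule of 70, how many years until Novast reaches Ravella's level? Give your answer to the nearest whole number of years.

around 45 years

Novast gains on Ravella at 6.1% − 1% = 5.1 points a year.
At that relative rate the gap halves every 70/5.1 ≈ 13.73 years.
A 9.6 times gap takes log₂(9.6) ≈ 3.26 halvings to close: 3.26 × 13.73 ≈ 45 years.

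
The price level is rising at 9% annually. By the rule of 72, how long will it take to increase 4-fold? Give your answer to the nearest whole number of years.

16 years

At 9% it doubles every 72/9 ≈ 8.00 years.
4 = 2^2, so 2 doublings → 16 years.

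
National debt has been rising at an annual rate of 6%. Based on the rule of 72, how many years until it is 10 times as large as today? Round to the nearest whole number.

Doubling time ≈ 72/6 = 12.00 years.
10× is log₂ 10 ≈ 3.32 doublings, so ≈ 3.32 × 12.00 = 40 years.

≈ 40 years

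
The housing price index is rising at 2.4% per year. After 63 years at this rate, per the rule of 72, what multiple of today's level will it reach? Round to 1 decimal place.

Doubles every ≈ 30.00 years (72/2.4).
63 years is 2.10 doublings; 2^2.10 ≈ 4.3×.

roughly 4.3 times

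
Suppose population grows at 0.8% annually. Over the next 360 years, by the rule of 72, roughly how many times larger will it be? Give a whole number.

around 16 times

Doubling time ≈ 72/0.8 = 90.00 years.
360/90.00 ≈ 4 doublings, so about 2^4 = 16×.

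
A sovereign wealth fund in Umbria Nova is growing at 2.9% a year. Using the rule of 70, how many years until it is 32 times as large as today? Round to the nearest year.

Doubling time ≈ 70/2.9 = 24.14 years.
32 = 2^5, so 5 doublings → 121 years.

roughly 121 years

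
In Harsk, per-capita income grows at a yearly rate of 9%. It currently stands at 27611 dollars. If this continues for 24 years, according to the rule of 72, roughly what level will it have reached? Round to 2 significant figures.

around 220000 dollars

Doubling time ≈ 72/9 = 8.00 years.
24 years is 24/8.00 ≈ 3.00 doublings, a factor of 2^3.00 ≈ 8.00.
27611 × 8.00 ≈ 220000 dollars.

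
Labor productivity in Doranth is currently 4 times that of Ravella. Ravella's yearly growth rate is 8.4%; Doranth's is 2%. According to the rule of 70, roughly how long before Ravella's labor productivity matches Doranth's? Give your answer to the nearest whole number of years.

approximately 22 years

Ravella gains on Doranth at 8.4% − 2% = 6.4 points a year.
At that relative rate the gap halves every 70/6.4 ≈ 10.94 years.
A 4 times gap closes after 2 halvings: 2 × 10.94 ≈ 22 years.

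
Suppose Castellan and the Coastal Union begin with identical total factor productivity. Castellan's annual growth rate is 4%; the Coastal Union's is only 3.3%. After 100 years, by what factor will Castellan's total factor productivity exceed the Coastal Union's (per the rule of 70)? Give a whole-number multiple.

Rate gap = 4% − 3.3% = 0.7 points.
The ratio doubles every 70/0.7 ≈ 100.00 years.
100/100.00 ≈ 1.00 doublings → ratio ≈ 2^1.00 ≈ 2.

2 times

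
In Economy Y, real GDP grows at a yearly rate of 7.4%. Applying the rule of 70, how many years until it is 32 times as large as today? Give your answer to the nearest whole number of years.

about 47 years

Doubling time ≈ 70/7.4 = 9.46 years.
32× is 5 doublings, so 5 × 9.46 ≈ 47 years.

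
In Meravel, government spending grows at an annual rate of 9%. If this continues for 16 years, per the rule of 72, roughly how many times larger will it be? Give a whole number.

about 4 times

At 9% one doubling takes ≈ 8.00 years; 16 years is 2 of them, so ×4.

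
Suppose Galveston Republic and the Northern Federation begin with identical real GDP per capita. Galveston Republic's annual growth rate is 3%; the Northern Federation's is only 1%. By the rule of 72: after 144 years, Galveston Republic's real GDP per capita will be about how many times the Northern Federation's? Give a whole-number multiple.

around 16 times

Rate gap = 3% − 1% = 2 points.
The ratio doubles every 72/2 ≈ 36.00 years.
144/36.00 ≈ 4.00 doublings → ratio ≈ 2^4.00 ≈ 16.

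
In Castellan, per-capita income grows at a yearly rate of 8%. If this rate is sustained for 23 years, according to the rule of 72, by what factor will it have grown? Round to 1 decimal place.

around 5.9 times

Doubling time ≈ 72/8 = 9.00 years.
23 years / 9.00 ≈ 2.56 doublings → factor 2^2.56 ≈ 5.9.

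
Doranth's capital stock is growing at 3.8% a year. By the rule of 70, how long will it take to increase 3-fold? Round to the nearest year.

At 3.8% it doubles every 70/3.8 ≈ 18.42 years.
Reaching 3× takes log₂(3) ≈ 1.58 doublings.
1.58 × 18.42 ≈ 29 years.

about 29 years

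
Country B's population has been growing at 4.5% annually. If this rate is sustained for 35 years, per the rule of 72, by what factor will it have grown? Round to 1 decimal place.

≈ 4.6 times

Doubling time ≈ 72/4.5 = 16.00 years.
35 years / 16.00 ≈ 2.19 doublings → factor 2^2.19 ≈ 4.6.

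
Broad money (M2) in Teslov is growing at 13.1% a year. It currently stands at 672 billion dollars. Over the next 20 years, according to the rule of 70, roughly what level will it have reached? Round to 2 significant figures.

≈ 9000 billion dollars

Doubling time ≈ 70/13.1 = 5.34 years.
20 years is 20/5.34 ≈ 3.75 doublings, a factor of 2^3.75 ≈ 13.45.
672 × 13.45 ≈ 9000 billion dollars.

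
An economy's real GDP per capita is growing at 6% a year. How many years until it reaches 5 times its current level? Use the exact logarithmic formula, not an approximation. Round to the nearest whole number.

t = ln(5) / ln(1 + 0.06) = 1.6094 / 0.058269 ≈ 27.62.
≈ 28 years.

28 years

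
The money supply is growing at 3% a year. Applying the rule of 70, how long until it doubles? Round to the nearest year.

≈ 23 years

70/3 ≈ 23.33, so it doubles roughly every 23 years.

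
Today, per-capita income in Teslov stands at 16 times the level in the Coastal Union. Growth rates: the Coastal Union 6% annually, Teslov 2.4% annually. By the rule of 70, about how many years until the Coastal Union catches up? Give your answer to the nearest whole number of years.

about 78 years

The growth-rate gap is 6% − 2.4% = 3.6 percentage points.
So the ratio between them halves every 70/3.6 ≈ 19.44 years.
A 16 times gap closes after 4 halvings: 4 × 19.44 ≈ 78 years.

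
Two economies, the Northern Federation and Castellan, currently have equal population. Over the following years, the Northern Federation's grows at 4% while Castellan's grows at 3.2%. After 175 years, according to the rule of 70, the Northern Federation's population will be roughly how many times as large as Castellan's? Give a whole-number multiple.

Only the 0.8-point difference matters.
70/0.8 ≈ 87.50 years per doubling of the ratio; 175 years gives 2.00 doublings, so ≈ 4×.

about 4 times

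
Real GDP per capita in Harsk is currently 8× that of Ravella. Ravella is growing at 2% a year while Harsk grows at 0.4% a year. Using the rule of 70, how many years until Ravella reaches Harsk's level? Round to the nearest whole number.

Ravella gains on Harsk at 2% − 0.4% = 1.6 points a year.
At that relative rate the gap halves every 70/1.6 ≈ 43.75 years.
An 8× gap closes after 3 halvings: 3 × 43.75 ≈ 131 years.

≈ 131 years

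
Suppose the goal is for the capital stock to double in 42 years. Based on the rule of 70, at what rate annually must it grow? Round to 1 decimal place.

70 / 42 ≈ 1.67, so about 1.7% annually.

approximately 1.7%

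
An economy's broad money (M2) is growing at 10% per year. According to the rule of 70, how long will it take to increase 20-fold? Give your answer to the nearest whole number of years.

One doubling takes 70/10 = 7.00 years.
20× is log₂ 20 ≈ 4.32 doublings, so ≈ 4.32 × 7.00 = 30 years.

about 30 years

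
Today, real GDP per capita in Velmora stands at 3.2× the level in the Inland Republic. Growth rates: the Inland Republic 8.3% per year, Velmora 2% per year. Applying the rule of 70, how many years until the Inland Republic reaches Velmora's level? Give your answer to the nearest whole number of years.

the Inland Republic gains on Velmora at 8.3% − 2% = 6.3 points a year.
At that relative rate the gap halves every 70/6.3 ≈ 11.11 years.
A 3.2× gap takes log₂(3.2) ≈ 1.68 halvings to close: 1.68 × 11.11 ≈ 19 years.

approximately 19 years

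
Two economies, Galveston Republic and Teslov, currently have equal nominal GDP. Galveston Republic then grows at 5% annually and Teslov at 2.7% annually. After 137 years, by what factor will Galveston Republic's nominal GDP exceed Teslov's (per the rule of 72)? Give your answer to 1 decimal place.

around 20.8 times

Only the 2.3-point difference matters.
72/2.3 ≈ 31.30 years per doubling of the ratio; 137 years gives 4.38 doublings, so ≈ 20.8×.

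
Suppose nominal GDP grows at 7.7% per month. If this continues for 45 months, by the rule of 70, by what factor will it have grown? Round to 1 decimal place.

Doubling time ≈ 70/7.7 = 9.09 months.
45 months / 9.09 ≈ 4.95 doublings → factor 2^4.95 ≈ 30.9.

roughly 30.9 times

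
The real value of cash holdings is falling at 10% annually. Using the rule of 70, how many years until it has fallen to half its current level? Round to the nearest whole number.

Falling at 10%, it halves about every 70/10 = 7.00 years.

around 7 years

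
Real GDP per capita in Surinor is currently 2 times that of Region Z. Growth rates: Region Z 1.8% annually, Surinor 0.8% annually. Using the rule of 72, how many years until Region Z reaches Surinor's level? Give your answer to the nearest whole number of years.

Region Z gains on Surinor at 1.8% − 0.8% = 1 point a year.
At that relative rate the gap halves every 72/1 ≈ 72.00 years.
A 2 times gap closes after 1 halving: 1 × 72.00 ≈ 72 years.

72 years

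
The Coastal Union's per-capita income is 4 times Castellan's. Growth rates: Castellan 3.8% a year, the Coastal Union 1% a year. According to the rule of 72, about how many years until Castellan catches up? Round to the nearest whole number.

Castellan gains on the Coastal Union at 3.8% − 1% = 2.8 points a year.
At that relative rate the gap halves every 72/2.8 ≈ 25.71 years.
A 4 times gap closes after 2 halvings: 2 × 25.71 ≈ 51 years.

51 years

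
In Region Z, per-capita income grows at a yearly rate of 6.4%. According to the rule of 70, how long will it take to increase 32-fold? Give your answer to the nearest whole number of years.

One doubling takes 70/6.4 = 10.94 years.
Getting to 32× needs 5 doublings: 5 × 10.94 ≈ 55 years.

around 55 years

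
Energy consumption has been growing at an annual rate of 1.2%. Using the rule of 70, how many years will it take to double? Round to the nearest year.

about 58 years

Doubling time ≈ 70 / 1.2 = 58.33 years.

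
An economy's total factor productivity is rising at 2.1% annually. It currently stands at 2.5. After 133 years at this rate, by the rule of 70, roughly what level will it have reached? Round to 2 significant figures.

40

It doubles every 70/2.1 ≈ 33.33 years, so 133 years is 3.99 doublings.
2^3.99 ≈ 15.89; 2.5 × 15.89 ≈ 40.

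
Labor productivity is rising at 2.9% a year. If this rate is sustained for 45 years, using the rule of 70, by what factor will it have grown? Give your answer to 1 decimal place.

≈ 3.6 times

Doubles every ≈ 24.14 years (70/2.9).
45 years is 1.86 doublings; 2^1.86 ≈ 3.6×.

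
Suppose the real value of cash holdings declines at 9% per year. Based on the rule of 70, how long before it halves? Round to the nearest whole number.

8 years

The rule works in reverse for decay: 70/9 ≈ 7.78 years to halve.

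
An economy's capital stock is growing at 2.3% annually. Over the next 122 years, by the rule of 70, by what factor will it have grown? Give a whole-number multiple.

roughly 16 times

Doubling time ≈ 70/2.3 = 30.43 years.
122/30.43 ≈ 4 doublings, so about 2^4 = 16×.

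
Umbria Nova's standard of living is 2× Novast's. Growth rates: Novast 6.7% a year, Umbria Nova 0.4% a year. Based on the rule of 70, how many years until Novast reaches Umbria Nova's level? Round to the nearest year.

What matters is the difference: 6.3 pp.
Rule of 70 on the gap: the ratio halves every 70/6.3 ≈ 11.11 years.
A 2× gap closes after 1 halving: 1 × 11.11 ≈ 11 years.

around 11 years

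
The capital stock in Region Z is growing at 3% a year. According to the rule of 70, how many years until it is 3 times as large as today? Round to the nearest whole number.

At 3% it doubles every 70/3 ≈ 23.33 years.
Reaching 3× takes log₂(3) ≈ 1.58 doublings.
1.58 × 23.33 ≈ 37 years.

about 37 years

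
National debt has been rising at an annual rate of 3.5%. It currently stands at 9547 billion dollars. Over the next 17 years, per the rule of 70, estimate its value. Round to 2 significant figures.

17000 billion dollars

It doubles every 70/3.5 ≈ 20.00 years, so 17 years is 0.85 doublings.
2^0.85 ≈ 1.80; 9547 × 1.80 ≈ 17000 billion dollars.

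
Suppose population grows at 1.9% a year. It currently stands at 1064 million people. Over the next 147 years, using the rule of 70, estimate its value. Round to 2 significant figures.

17000 million people

Doubling time ≈ 70/1.9 = 36.84 years.
147 years is 147/36.84 ≈ 3.99 doublings, a factor of 2^3.99 ≈ 15.89.
1064 × 15.89 ≈ 17000 million people.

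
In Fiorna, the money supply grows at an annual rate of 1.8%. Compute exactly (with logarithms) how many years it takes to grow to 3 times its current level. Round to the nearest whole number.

62 years

t = ln(3) / ln(1 + 0.018) = 1.0986 / 0.017840 ≈ 61.58.
≈ 62 years.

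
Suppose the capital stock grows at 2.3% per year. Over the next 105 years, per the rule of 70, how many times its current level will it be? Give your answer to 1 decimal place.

approximately 10.9 times

Doubles every ≈ 30.43 years (70/2.3).
105 years is 3.45 doublings; 2^3.45 ≈ 10.9×.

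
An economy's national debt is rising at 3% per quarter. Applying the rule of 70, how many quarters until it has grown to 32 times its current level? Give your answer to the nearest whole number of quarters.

At 3% it doubles every 70/3 ≈ 23.33 quarters.
Getting to 32× needs 5 doublings: 5 × 23.33 ≈ 117 quarters.

approximately 117 quarters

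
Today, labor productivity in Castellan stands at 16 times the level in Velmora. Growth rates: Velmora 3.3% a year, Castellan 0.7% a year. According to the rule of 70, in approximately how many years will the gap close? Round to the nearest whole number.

The growth-rate gap is 3.3% − 0.7% = 2.6 percentage points.
So the ratio between them halves every 70/2.6 ≈ 26.92 years.
A 16 times gap closes after 4 halvings: 4 × 26.92 ≈ 108 years.

approximately 108 years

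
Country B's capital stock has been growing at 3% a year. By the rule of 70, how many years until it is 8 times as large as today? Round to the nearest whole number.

approximately 70 years

At 3% it doubles every 70/3 ≈ 23.33 years.
8 = 2^3, so 3 doublings → 70 years.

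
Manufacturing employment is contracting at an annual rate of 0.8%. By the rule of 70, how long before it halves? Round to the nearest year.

around 88 years

Halving time ≈ 70 / 0.8 = 87.50 → 88 years.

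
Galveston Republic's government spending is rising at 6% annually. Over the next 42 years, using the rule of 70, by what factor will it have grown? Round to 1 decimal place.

Doubling time ≈ 70/6 = 11.67 years.
42 years / 11.67 ≈ 3.60 doublings → factor 2^3.60 ≈ 12.1.

12.1 times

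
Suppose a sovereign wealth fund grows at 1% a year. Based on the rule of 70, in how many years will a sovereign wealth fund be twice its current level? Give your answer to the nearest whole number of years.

around 70 years

Doubling time ≈ 70 / 1 = 70.00 years.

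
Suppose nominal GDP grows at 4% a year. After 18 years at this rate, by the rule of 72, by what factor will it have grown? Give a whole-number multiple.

Doubling time ≈ 72/4 = 18.00 years.
18/18.00 ≈ 1 doubling, so about 2^1 = 2×.

roughly 2 times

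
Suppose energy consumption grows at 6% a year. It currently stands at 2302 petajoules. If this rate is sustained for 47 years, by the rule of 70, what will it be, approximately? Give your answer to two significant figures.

38000 petajoules

It doubles every 70/6 ≈ 11.67 years, so 47 years is 4.03 doublings.
2^4.03 ≈ 16.34; 2302 × 16.34 ≈ 38000 petajoules.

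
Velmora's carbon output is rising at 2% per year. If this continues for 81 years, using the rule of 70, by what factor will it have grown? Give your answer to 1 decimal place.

approximately 5.0 times

Doubling time ≈ 70/2 = 35.00 years.
81 years / 35.00 ≈ 2.31 doublings → factor 2^2.31 ≈ 5.0.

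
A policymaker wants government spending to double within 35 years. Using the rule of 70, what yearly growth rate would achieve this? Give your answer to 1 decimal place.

70 / 35 ≈ 2.00, so about 2.0% per year.

around 2.0%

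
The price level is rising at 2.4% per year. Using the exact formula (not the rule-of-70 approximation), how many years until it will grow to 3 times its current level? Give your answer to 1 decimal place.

t = ln(3) / ln(1 + 0.024) = 1.0986 / 0.023717 ≈ 46.32.

46.3 years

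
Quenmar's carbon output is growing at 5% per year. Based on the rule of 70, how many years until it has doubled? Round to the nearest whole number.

about 14 years

70/5 ≈ 14.00, so it doubles roughly every 14 years.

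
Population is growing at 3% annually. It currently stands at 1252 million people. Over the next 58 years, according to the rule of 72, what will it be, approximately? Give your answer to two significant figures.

roughly 6700 million people

It doubles every 72/3 ≈ 24.00 years, so 58 years is 2.42 doublings.
2^2.42 ≈ 5.35; 1252 × 5.35 ≈ 6700 million people.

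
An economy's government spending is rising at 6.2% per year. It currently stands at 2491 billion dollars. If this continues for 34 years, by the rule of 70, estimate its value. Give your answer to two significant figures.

Doubling time ≈ 70/6.2 = 11.29 years.
34 years is 34/11.29 ≈ 3.01 doublings, a factor of 2^3.01 ≈ 8.06.
2491 × 8.06 ≈ 20000 billion dollars.

about 20000 billion dollars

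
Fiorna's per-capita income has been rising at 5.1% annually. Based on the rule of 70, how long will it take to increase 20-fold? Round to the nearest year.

At 5.1% it doubles every 70/5.1 ≈ 13.73 years.
Reaching 20× takes log₂(20) ≈ 4.32 doublings.
4.32 × 13.73 ≈ 59 years.

59 years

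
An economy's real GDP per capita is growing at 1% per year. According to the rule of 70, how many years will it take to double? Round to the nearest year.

Doubling time ≈ 70 / 1 = 70.00 years.

approximately 70 years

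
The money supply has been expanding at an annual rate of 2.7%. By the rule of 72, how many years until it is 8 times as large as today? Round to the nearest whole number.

One doubling takes 72/2.7 = 26.67 years.
8 = 2^3, so 3 doublings → 80 years.

roughly 80 years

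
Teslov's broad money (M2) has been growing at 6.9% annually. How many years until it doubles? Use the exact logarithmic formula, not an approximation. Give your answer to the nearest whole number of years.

t = ln(2) / ln(1 + 0.069) = 0.6931 / 0.066724 ≈ 10.39.
≈ 10 years.

10 years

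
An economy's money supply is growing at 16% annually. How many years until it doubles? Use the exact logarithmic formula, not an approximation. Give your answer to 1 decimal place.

4.7 years

t = ln(2) / ln(1 + 0.16) = 0.6931 / 0.148420 ≈ 4.67.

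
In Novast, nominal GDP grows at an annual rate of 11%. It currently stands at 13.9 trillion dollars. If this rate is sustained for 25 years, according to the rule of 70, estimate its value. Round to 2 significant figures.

It doubles every 70/11 ≈ 6.36 years, so 25 years is 3.93 doublings.
2^3.93 ≈ 15.24; 13.9 × 15.24 ≈ 210 trillion dollars.

roughly 210 trillion dollars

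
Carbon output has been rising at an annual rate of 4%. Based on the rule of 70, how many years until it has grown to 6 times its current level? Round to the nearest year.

45 years

One doubling takes 70/4 = 17.50 years.
6× is log₂ 6 ≈ 2.58 doublings, so ≈ 2.58 × 17.50 = 45 years.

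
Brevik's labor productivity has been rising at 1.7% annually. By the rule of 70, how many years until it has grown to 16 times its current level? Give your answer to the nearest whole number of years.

Doubling time ≈ 70/1.7 = 41.18 years.
16× is 4 doublings, so 4 × 41.18 ≈ 165 years.

165 years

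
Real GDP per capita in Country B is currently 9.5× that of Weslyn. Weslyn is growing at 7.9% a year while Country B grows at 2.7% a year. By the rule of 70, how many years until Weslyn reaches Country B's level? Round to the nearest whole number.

The growth-rate gap is 7.9% − 2.7% = 5.2 percentage points.
So the ratio between them halves every 70/5.2 ≈ 13.46 years.
A 9.5× gap takes log₂(9.5) ≈ 3.25 halvings to close: 3.25 × 13.46 ≈ 44 years.

44 years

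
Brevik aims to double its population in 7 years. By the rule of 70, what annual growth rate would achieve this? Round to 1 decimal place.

70 / 7 ≈ 10.00, so about 10.0% annually.

≈ 10.0%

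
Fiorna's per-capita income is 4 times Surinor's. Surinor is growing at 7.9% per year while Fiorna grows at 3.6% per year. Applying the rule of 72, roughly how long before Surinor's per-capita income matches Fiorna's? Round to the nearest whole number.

What matters is the difference: 4.3 pp.
Rule of 72 on the gap: the ratio halves every 72/4.3 ≈ 16.74 years.
A 4 times gap closes after 2 halvings: 2 × 16.74 ≈ 33 years.

roughly 33 years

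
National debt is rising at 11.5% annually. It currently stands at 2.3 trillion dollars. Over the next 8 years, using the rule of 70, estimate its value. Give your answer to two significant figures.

Doubling time ≈ 70/11.5 = 6.09 years.
8 years is 8/6.09 ≈ 1.31 doublings, a factor of 2^1.31 ≈ 2.48.
2.3 × 2.48 ≈ 5.7 trillion dollars.

5.7 trillion dollars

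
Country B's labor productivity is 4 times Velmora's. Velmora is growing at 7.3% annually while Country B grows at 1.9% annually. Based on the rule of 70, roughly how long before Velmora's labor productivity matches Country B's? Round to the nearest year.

26 years

The growth-rate gap is 7.3% − 1.9% = 5.4 percentage points.
So the ratio between them halves every 70/5.4 ≈ 12.96 years.
A 4 times gap closes after 2 halvings: 2 × 12.96 ≈ 26 years.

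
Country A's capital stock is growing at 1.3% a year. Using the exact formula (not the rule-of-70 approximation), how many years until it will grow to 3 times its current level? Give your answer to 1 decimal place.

t = ln(3) / ln(1 + 0.013) = 1.0986 / 0.012916 ≈ 85.06.

85.1 years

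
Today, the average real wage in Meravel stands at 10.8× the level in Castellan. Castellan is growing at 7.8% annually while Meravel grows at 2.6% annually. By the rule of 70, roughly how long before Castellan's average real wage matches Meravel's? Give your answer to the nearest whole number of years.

about 46 years

What matters is the difference: 5.2 pp.
Rule of 70 on the gap: the ratio halves every 70/5.2 ≈ 13.46 years.
A 10.8× gap takes log₂(10.8) ≈ 3.43 halvings to close: 3.43 × 13.46 ≈ 46 years.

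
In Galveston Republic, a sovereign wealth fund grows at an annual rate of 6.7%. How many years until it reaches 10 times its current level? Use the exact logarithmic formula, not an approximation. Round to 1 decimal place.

35.5 years

t = ln(10) / ln(1 + 0.067) = 2.3026 / 0.064851 ≈ 35.51.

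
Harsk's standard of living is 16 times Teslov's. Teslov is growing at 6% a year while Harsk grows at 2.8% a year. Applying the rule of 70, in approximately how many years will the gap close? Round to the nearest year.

Teslov gains on Harsk at 6% − 2.8% = 3.2 points a year.
At that relative rate the gap halves every 70/3.2 ≈ 21.88 years.
A 16 times gap closes after 4 halvings: 4 × 21.88 ≈ 88 years.

roughly 88 years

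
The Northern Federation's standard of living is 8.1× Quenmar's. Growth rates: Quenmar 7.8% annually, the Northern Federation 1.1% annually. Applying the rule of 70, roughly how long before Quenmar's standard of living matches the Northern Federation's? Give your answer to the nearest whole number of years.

around 32 years

Quenmar gains on the Northern Federation at 7.8% − 1.1% = 6.7 points a year.
At that relative rate the gap halves every 70/6.7 ≈ 10.45 years.
An 8.1× gap takes log₂(8.1) ≈ 3.02 halvings to close: 3.02 × 10.45 ≈ 32 years.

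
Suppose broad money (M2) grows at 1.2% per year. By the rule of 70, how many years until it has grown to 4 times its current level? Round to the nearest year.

roughly 117 years

One doubling takes 70/1.2 = 58.33 years.
4× is 2 doublings, so 2 × 58.33 ≈ 117 years.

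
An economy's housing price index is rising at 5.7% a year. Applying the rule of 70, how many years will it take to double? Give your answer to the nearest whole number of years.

12 years

Doubling time ≈ 70 / 5.7 = 12.28 years.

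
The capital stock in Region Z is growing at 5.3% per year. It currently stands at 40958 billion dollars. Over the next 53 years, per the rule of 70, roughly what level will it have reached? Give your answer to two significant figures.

It doubles every 70/5.3 ≈ 13.21 years, so 53 years is 4.01 doublings.
2^4.01 ≈ 16.11; 40958 × 16.11 ≈ 660000 billion dollars.

around 660000 billion dollars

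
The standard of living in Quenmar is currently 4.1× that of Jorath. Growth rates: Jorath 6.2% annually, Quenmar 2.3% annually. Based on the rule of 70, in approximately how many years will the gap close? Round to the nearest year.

What matters is the difference: 3.9 pp.
Rule of 70 on the gap: the ratio halves every 70/3.9 ≈ 17.95 years.
A 4.1× gap takes log₂(4.1) ≈ 2.04 halvings to close: 2.04 × 17.95 ≈ 37 years.

around 37 years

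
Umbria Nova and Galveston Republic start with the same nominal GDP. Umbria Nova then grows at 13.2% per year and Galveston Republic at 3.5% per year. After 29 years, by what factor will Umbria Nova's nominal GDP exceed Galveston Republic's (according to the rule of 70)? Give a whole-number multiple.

≈ 16 times

Umbria Nova pulls ahead at 9.7 pp per year, so the ratio doubles every 70/9.7 ≈ 7.22 years.
In 29 years that's 4.02 doublings: 2^4.02 ≈ 16.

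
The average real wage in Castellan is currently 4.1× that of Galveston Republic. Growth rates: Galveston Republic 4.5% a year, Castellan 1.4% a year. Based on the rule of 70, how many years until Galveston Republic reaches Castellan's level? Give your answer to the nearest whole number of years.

approximately 46 years

Galveston Republic gains on Castellan at 4.5% − 1.4% = 3.1 points a year.
At that relative rate the gap halves every 70/3.1 ≈ 22.58 years.
A 4.1× gap takes log₂(4.1) ≈ 2.04 halvings to close: 2.04 × 22.58 ≈ 46 years.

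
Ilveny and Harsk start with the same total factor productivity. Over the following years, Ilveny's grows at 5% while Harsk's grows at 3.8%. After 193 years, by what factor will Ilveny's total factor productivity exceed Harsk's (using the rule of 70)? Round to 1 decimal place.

9.9 times

Only the 1.2-point difference matters.
70/1.2 ≈ 58.33 years per doubling of the ratio; 193 years gives 3.31 doublings, so ≈ 9.9×.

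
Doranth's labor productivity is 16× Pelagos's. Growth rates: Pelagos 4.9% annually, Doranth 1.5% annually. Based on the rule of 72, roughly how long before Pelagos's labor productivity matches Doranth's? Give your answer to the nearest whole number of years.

The growth-rate gap is 4.9% − 1.5% = 3.4 percentage points.
So the ratio between them halves every 72/3.4 ≈ 21.18 years.
A 16× gap closes after 4 halvings: 4 × 21.18 ≈ 85 years.

around 85 years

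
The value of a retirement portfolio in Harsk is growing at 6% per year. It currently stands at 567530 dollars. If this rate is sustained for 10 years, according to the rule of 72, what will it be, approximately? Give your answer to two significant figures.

It doubles every 72/6 ≈ 12.00 years, so 10 years is 0.83 doublings.
2^0.83 ≈ 1.78; 567530 × 1.78 ≈ 1000000 dollars.

approximately 1000000 dollars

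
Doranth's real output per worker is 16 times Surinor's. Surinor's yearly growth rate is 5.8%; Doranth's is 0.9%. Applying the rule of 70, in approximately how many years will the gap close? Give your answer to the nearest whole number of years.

What matters is the difference: 4.9 pp.
Rule of 70 on the gap: the ratio halves every 70/4.9 ≈ 14.29 years.
A 16 times gap closes after 4 halvings: 4 × 14.29 ≈ 57 years.

about 57 years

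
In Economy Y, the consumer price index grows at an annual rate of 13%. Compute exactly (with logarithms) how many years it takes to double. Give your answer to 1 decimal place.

5.7 years

t = ln(2) / ln(1 + 0.13) = 0.6931 / 0.122218 ≈ 5.67.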